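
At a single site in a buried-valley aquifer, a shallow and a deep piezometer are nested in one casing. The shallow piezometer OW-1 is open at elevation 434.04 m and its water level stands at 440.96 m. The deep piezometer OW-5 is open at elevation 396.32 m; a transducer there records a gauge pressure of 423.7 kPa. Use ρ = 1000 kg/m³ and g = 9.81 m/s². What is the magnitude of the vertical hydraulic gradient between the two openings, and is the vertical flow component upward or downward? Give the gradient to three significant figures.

Total head at OW-1: h = 440.96 m (water level in the standpipe).
Pressure head at OW-5: ψ = P/(ρg) = 423.7×1000 / (1000 × 9.81) = 43.19 m.
Total head at OW-5: h = z + ψ = 396.32 + 43.19 = 439.51 m.
Δh = h(OW-1) − h(OW-5) = 440.96 − 439.51 = 1.45 m.
Vertical separation Δz = 434.04 − 396.32 = 37.72 m.
|i_v| = |Δh| / Δz = 1.45 / 37.72 = 0.0384.
Head is higher in the shallow piezometer, so vertical flow is downward (recharge condition).

|i_v| ≈ 0.0384; vertical flow is downward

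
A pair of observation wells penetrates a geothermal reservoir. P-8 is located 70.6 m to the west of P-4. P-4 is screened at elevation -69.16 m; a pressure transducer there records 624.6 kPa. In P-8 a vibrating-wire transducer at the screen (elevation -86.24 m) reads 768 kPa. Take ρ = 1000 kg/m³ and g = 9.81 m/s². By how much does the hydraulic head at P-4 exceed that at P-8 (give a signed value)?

Pressure head at P-4: ψ = P/(ρg) = 624.6×1000 / (1000 × 9.81) = 63.67 m.
Total head at P-4: h = z + ψ = -69.16 + 63.67 = -5.49 m.
Pressure head at P-8: ψ = P/(ρg) = 768×1000 / (1000 × 9.81) = 78.29 m.
Total head at P-8: h = z + ψ = -86.24 + 78.29 = -7.95 m.
Head difference: h(P-4) − h(P-8) = -5.49 − (-7.95) = 2.46 m.

Δh ≈ 2.46 m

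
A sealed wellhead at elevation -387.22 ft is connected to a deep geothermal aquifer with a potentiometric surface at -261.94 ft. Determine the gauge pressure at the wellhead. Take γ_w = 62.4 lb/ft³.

Head above the cap: Δh = -261.94 − (-387.22) = 125.28 ft.
P = γΔh/144 = 62.4 × 125.28 / 144 = 54.3 psi.

P ≈ 54.3 psi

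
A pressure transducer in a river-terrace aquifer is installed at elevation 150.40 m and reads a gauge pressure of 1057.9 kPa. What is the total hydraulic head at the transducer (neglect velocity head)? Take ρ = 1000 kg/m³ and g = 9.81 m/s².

ψ = P/(ρg) = 1057.9×1000 / (1000 × 9.81) = 107.84 m.
h = z + ψ = 150.40 + 107.84 = 258.24 m.

h ≈ 258.24 m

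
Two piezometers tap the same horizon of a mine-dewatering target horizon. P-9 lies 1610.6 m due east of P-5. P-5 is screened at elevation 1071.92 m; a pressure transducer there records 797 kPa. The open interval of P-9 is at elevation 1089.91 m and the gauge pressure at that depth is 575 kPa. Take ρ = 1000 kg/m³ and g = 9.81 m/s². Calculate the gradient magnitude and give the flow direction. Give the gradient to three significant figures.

i ≈ 0.00288; groundwater flows toward the east

Pressure head at P-5: ψ = P/(ρg) = 797×1000 / (1000 × 9.81) = 81.24 m.
Total head at P-5: h = z + ψ = 1071.92 + 81.24 = 1153.16 m.
Pressure head at P-9: ψ = P/(ρg) = 575×1000 / (1000 × 9.81) = 58.61 m.
Total head at P-9: h = z + ψ = 1089.91 + 58.61 = 1148.52 m.
Head difference: h(P-5) − h(P-9) = 1153.16 − 1148.52 = 4.64 m.
Hydraulic gradient: i = |Δh| / L = 4.64 / 1610.6 = 0.00288.
Flow is from higher to lower head: from P-5 toward P-9, i.e. toward the east.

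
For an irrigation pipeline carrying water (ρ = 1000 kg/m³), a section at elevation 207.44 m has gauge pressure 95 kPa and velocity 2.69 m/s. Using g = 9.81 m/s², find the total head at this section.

h ≈ 217.49 m

Pressure head ψ = P/(ρg) = 95×1000 / (1000 × 9.81) = 9.68 m.
Velocity head = v²/(2g) = 2.69² / (2 × 9.81) = 0.369 m.
h = z + ψ + v²/(2g) = 207.44 + 9.68 + 0.369 = 217.49 m.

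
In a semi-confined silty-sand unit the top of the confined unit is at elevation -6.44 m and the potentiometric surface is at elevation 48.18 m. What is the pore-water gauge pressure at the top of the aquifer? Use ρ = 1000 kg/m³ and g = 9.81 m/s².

P ≈ 536 kPa

Pressure head at the aquifer top: ψ = h − z = 48.18 − (-6.44) = 54.62 m.
P = ρgψ = 1000 × 9.81 × 54.62 = 535822 Pa ≈ 536 kPa.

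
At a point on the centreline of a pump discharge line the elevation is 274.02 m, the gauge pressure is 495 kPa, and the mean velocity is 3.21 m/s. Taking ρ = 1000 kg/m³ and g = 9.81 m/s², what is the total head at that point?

h ≈ 325.00 m

Pressure head ψ = P/(ρg) = 495×1000 / (1000 × 9.81) = 50.46 m.
Velocity head = v²/(2g) = 3.21² / (2 × 9.81) = 0.525 m.
h = z + ψ + v²/(2g) = 274.02 + 50.46 + 0.525 = 325.00 m.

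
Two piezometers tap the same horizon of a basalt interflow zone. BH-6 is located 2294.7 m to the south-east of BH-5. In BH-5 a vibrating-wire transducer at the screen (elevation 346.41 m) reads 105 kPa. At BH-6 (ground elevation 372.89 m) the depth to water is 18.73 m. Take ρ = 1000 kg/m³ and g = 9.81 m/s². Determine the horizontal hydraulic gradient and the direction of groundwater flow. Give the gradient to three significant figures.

Pressure head at BH-5: ψ = P/(ρg) = 105×1000 / (1000 × 9.81) = 10.70 m.
Total head at BH-5: h = z + ψ = 346.41 + 10.70 = 357.11 m.
Total head at BH-6: h = 372.89 − 18.73 = 354.16 m.
Head difference: h(BH-5) − h(BH-6) = 357.11 − 354.16 = 2.95 m.
Hydraulic gradient: i = |Δh| / L = 2.95 / 2294.7 = 0.00129.
Flow is from higher to lower head: from BH-5 toward BH-6, i.e. toward the south-east.

i ≈ 0.00129; groundwater flows toward the south-east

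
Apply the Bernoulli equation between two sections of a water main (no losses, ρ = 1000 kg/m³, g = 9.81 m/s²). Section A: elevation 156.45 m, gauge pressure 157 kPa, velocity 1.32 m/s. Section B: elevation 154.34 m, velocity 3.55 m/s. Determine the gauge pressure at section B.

P₂ ≈ 172 kPa

Pressure head at A: ψ₁ = P₁/(ρg) = 157×1000 / (1000 × 9.81) = 16.00 m.
Velocity heads: v₁²/2g = 1.32²/19.62 = 0.089 m; v₂²/2g = 3.55²/19.62 = 0.642 m.
Total head H = z₁ + ψ₁ + v₁²/2g = 156.45 + 16.00 + 0.089 = 172.54 m.
ψ₂ = H − z₂ − v₂²/2g = 172.54 − 154.34 − 0.642 = 17.56 m.
P₂ = ρgψ₂ = 1000 × 9.81 × 17.56 ≈ 172 kPa.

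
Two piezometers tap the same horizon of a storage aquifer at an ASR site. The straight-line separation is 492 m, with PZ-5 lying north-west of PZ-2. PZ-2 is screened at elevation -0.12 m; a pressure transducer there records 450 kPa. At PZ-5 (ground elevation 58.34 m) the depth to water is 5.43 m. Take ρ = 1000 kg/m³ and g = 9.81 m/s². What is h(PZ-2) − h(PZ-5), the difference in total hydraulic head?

Pressure head at PZ-2: ψ = P/(ρg) = 450×1000 / (1000 × 9.81) = 45.87 m.
Total head at PZ-2: h = z + ψ = -0.12 + 45.87 = 45.75 m.
Total head at PZ-5: h = 58.34 − 5.43 = 52.91 m.
Head difference: h(PZ-2) − h(PZ-5) = 45.75 − 52.91 = -7.16 m.

Δh ≈ -7.16 m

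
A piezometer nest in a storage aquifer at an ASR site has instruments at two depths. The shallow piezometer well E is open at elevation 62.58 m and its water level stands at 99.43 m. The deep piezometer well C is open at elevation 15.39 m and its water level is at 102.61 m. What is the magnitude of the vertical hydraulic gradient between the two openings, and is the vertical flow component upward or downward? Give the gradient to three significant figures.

Total head at well E: h = 99.43 m (water level in the standpipe).
Total head at well C: h = 102.61 m.
Δh = h(well E) − h(well C) = 99.43 − 102.61 = -3.18 m.
Vertical separation Δz = 62.58 − 15.39 = 47.19 m.
|i_v| = |Δh| / Δz = 3.18 / 47.19 = 0.0674.
Head is higher in the deep piezometer, so vertical flow is upward (discharge condition).

|i_v| ≈ 0.0674; vertical flow is upward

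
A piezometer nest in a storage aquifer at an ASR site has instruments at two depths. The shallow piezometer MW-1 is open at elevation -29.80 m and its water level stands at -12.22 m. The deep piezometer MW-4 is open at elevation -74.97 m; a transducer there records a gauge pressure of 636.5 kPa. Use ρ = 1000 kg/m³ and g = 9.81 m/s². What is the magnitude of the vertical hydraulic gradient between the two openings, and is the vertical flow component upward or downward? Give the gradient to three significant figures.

|i_v| ≈ 0.0472; vertical flow is upward

Total head at MW-1: h = -12.22 m (water level in the standpipe).
Pressure head at MW-4: ψ = P/(ρg) = 636.5×1000 / (1000 × 9.81) = 64.88 m.
Total head at MW-4: h = z + ψ = -74.97 + 64.88 = -10.09 m.
Δh = h(MW-1) − h(MW-4) = -12.22 − (-10.09) = -2.13 m.
Vertical separation Δz = -29.80 − (-74.97) = 45.17 m.
|i_v| = |Δh| / Δz = 2.13 / 45.17 = 0.0472.
Head is higher in the deep piezometer, so vertical flow is upward (discharge condition).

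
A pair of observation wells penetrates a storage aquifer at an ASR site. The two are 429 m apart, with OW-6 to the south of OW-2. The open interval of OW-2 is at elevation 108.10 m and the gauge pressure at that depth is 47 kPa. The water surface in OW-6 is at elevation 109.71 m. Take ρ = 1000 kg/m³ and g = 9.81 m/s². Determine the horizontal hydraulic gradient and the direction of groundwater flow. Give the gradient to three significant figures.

i ≈ 0.00741; groundwater flows toward the south

Pressure head at OW-2: ψ = P/(ρg) = 47×1000 / (1000 × 9.81) = 4.79 m.
Total head at OW-2: h = z + ψ = 108.10 + 4.79 = 112.89 m.
Total head at OW-6: h = 109.71 m (water level in the piezometer is the total head).
Head difference: h(OW-2) − h(OW-6) = 112.89 − 109.71 = 3.18 m.
Hydraulic gradient: i = |Δh| / L = 3.18 / 429 = 0.00741.
Flow is from higher to lower head: from OW-2 toward OW-6, i.e. toward the south.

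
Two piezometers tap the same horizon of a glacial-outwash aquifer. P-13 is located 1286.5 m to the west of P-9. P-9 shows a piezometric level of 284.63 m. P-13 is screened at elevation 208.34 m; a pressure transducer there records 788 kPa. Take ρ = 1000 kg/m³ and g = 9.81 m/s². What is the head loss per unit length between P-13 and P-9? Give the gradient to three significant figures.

i ≈ 0.00314 m/m

Total head at P-9: h = 284.63 m (water level in the piezometer is the total head).
Pressure head at P-13: ψ = P/(ρg) = 788×1000 / (1000 × 9.81) = 80.33 m.
Total head at P-13: h = z + ψ = 208.34 + 80.33 = 288.67 m.
Head difference: h(P-9) − h(P-13) = 284.63 − 288.67 = -4.04 m.
Hydraulic gradient: i = |Δh| / L = 4.04 / 1286.5 = 0.00314.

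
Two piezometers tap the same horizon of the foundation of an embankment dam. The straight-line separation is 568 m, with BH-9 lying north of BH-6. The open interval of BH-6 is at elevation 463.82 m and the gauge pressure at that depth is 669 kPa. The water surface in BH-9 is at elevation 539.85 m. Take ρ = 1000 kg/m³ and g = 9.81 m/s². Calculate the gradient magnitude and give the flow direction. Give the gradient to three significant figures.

i ≈ 0.0138; groundwater flows toward the south

Pressure head at BH-6: ψ = P/(ρg) = 669×1000 / (1000 × 9.81) = 68.20 m.
Total head at BH-6: h = z + ψ = 463.82 + 68.20 = 532.02 m.
Total head at BH-9: h = 539.85 m (water level in the piezometer is the total head).
Head difference: h(BH-6) − h(BH-9) = 532.02 − 539.85 = -7.83 m.
Hydraulic gradient: i = |Δh| / L = 7.83 / 568 = 0.0138.
Flow is from higher to lower head: from BH-9 toward BH-6, i.e. toward the south.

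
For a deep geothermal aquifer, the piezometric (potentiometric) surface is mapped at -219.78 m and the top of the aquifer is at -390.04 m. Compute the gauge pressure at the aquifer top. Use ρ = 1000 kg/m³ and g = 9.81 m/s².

P ≈ 1670 kPa

Pressure head at the aquifer top: ψ = h − z = -219.78 − (-390.04) = 170.26 m.
P = ρgψ = 1000 × 9.81 × 170.26 = 1670251 Pa ≈ 1670 kPa.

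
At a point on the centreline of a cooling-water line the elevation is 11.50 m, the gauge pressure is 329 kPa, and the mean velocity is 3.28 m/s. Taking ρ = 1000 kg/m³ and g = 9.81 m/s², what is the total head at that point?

Pressure head ψ = P/(ρg) = 329×1000 / (1000 × 9.81) = 33.54 m.
Velocity head = v²/(2g) = 3.28² / (2 × 9.81) = 0.548 m.
h = z + ψ + v²/(2g) = 11.50 + 33.54 + 0.548 = 45.59 m.

h ≈ 45.59 m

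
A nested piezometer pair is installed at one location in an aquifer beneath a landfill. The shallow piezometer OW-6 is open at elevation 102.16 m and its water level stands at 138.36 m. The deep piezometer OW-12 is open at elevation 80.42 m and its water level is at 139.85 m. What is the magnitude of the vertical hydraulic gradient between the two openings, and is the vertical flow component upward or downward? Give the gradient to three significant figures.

Total head at OW-6: h = 138.36 m (water level in the standpipe).
Total head at OW-12: h = 139.85 m.
Δh = h(OW-6) − h(OW-12) = 138.36 − 139.85 = -1.49 m.
Vertical separation Δz = 102.16 − 80.42 = 21.74 m.
|i_v| = |Δh| / Δz = 1.49 / 21.74 = 0.0685.
Head is higher in the deep piezometer, so vertical flow is upward (discharge condition).

|i_v| ≈ 0.0685; vertical flow is upward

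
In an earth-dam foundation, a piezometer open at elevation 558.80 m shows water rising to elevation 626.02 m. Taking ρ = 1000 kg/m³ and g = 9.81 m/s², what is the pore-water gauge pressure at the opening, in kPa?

P ≈ 659 kPa

Pressure head ψ = h − z = 626.02 − 558.80 = 67.22 m.
P = ρgψ = 1000 × 9.81 × 67.22 = 659428 Pa ≈ 659 kPa.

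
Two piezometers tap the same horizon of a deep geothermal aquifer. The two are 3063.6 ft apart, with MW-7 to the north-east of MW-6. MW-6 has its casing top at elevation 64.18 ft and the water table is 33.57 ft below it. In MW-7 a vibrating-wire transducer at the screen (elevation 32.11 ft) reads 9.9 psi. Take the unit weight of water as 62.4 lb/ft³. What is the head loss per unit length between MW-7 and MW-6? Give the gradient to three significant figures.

Total head at MW-6: h = 64.18 − 33.57 = 30.61 ft.
Pressure head at MW-7: ψ = 144·P/γ = 144 × 9.9 / 62.4 = 22.85 ft.
Total head at MW-7: h = z + ψ = 32.11 + 22.85 = 54.96 ft.
Head difference: h(MW-6) − h(MW-7) = 30.61 − 54.96 = -24.35 ft.
Hydraulic gradient: i = |Δh| / L = 24.35 / 3063.6 = 0.00795.

i ≈ 0.00795 ft/ft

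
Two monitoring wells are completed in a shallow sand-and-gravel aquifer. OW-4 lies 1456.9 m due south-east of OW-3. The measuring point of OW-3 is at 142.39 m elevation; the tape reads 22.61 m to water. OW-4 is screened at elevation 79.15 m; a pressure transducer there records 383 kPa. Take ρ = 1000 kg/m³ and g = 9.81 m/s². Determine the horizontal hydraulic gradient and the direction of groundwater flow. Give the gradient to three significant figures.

Total head at OW-3: h = 142.39 − 22.61 = 119.78 m.
Pressure head at OW-4: ψ = P/(ρg) = 383×1000 / (1000 × 9.81) = 39.04 m.
Total head at OW-4: h = z + ψ = 79.15 + 39.04 = 118.19 m.
Head difference: h(OW-3) − h(OW-4) = 119.78 − 118.19 = 1.59 m.
Hydraulic gradient: i = |Δh| / L = 1.59 / 1456.9 = 0.00109.
Flow is from higher to lower head: from OW-3 toward OW-4, i.e. toward the south-east.

i ≈ 0.00109; groundwater flows toward the south-east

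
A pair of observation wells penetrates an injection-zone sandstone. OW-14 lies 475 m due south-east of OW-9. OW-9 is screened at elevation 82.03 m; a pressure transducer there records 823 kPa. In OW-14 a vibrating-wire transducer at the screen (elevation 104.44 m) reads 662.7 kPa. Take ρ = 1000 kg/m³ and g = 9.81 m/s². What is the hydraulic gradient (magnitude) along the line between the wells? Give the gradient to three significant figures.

Pressure head at OW-9: ψ = P/(ρg) = 823×1000 / (1000 × 9.81) = 83.89 m.
Total head at OW-9: h = z + ψ = 82.03 + 83.89 = 165.92 m.
Pressure head at OW-14: ψ = P/(ρg) = 662.7×1000 / (1000 × 9.81) = 67.55 m.
Total head at OW-14: h = z + ψ = 104.44 + 67.55 = 171.99 m.
Head difference: h(OW-9) − h(OW-14) = 165.92 − 171.99 = -6.07 m.
Hydraulic gradient: i = |Δh| / L = 6.07 / 475 = 0.0128.

i ≈ 0.0128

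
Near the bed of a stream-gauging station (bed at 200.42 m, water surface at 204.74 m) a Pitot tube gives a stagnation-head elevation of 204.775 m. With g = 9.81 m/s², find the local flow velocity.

Near the bed, under hydrostatic conditions, the piezometric head (z + ψ) equals the free-surface elevation, 204.74 m.
Velocity head = total − piezometric = 204.775 − 204.74 = 0.035 m.
v = √(2g·h_v) = √(2 × 9.81 × 0.035) = 0.829 m/s.

v ≈ 0.829 m/s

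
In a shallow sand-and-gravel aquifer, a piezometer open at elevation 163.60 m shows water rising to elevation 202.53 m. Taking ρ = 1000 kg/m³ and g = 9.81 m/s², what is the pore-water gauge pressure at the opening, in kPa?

P ≈ 382 kPa

Pressure head ψ = h − z = 202.53 − 163.60 = 38.93 m.
P = ρgψ = 1000 × 9.81 × 38.93 = 381903 Pa ≈ 382 kPa.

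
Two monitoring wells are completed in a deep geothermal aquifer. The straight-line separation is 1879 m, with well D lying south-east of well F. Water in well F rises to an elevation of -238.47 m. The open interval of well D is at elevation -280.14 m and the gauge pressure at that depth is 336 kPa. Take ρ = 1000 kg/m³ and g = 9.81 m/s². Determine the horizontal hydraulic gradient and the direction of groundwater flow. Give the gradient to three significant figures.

Total head at well F: h = -238.47 m (water level in the piezometer is the total head).
Pressure head at well D: ψ = P/(ρg) = 336×1000 / (1000 × 9.81) = 34.25 m.
Total head at well D: h = z + ψ = -280.14 + 34.25 = -245.89 m.
Head difference: h(well F) − h(well D) = -238.47 − (-245.89) = 7.42 m.
Hydraulic gradient: i = |Δh| / L = 7.42 / 1879 = 0.00395.
Flow is from higher to lower head: from well F toward well D, i.e. toward the south-east.

i ≈ 0.00395; groundwater flows toward the south-east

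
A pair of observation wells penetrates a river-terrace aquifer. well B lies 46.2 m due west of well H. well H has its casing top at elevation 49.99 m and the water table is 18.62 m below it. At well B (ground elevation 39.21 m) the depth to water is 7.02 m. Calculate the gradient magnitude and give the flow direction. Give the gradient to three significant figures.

Total head at well H: h = 49.99 − 18.62 = 31.37 m.
Total head at well B: h = 39.21 − 7.02 = 32.19 m.
Head difference: h(well H) − h(well B) = 31.37 − 32.19 = -0.82 m.
Hydraulic gradient: i = |Δh| / L = 0.82 / 46.2 = 0.0177.
Flow is from higher to lower head: from well B toward well H, i.e. toward the east.

i ≈ 0.0177; groundwater flows toward the east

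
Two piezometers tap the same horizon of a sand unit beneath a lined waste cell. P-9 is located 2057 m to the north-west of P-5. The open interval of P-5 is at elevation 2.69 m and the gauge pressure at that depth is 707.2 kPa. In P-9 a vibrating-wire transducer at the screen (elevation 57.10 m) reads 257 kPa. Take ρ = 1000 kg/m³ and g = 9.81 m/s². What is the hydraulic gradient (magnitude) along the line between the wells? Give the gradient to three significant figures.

i ≈ 0.00414

Pressure head at P-5: ψ = P/(ρg) = 707.2×1000 / (1000 × 9.81) = 72.09 m.
Total head at P-5: h = z + ψ = 2.69 + 72.09 = 74.78 m.
Pressure head at P-9: ψ = P/(ρg) = 257×1000 / (1000 × 9.81) = 26.20 m.
Total head at P-9: h = z + ψ = 57.10 + 26.20 = 83.30 m.
Head difference: h(P-5) − h(P-9) = 74.78 − 83.30 = -8.52 m.
Hydraulic gradient: i = |Δh| / L = 8.52 / 2057 = 0.00414.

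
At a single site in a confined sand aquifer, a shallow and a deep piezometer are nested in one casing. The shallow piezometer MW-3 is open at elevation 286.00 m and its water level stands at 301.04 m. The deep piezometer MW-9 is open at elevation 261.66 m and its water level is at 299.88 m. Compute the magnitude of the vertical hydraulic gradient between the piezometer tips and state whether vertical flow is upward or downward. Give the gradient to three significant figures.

Total head at MW-3: h = 301.04 m (water level in the standpipe).
Total head at MW-9: h = 299.88 m.
Δh = h(MW-3) − h(MW-9) = 301.04 − 299.88 = 1.16 m.
Vertical separation Δz = 286.00 − 261.66 = 24.34 m.
|i_v| = |Δh| / Δz = 1.16 / 24.34 = 0.0477.
Head is higher in the shallow piezometer, so vertical flow is downward (recharge condition).

|i_v| ≈ 0.0477; vertical flow is downward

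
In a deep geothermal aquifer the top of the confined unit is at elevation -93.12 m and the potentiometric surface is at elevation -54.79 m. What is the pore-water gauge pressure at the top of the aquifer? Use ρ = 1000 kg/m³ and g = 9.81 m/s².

Pressure head at the aquifer top: ψ = h − z = -54.79 − (-93.12) = 38.33 m.
P = ρgψ = 1000 × 9.81 × 38.33 = 376017 Pa ≈ 376 kPa.

P ≈ 376 kPa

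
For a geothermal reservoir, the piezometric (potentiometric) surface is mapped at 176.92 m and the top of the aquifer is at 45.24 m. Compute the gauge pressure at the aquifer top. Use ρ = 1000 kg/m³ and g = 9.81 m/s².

P ≈ 1290 kPa

Pressure head at the aquifer top: ψ = h − z = 176.92 − 45.24 = 131.68 m.
P = ρgψ = 1000 × 9.81 × 131.68 = 1291781 Pa ≈ 1290 kPa.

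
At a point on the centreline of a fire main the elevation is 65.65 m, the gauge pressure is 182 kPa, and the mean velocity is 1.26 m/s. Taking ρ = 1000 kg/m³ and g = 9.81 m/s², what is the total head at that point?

Pressure head ψ = P/(ρg) = 182×1000 / (1000 × 9.81) = 18.55 m.
Velocity head = v²/(2g) = 1.26² / (2 × 9.81) = 0.081 m.
h = z + ψ + v²/(2g) = 65.65 + 18.55 + 0.081 = 84.28 m.

h ≈ 84.28 m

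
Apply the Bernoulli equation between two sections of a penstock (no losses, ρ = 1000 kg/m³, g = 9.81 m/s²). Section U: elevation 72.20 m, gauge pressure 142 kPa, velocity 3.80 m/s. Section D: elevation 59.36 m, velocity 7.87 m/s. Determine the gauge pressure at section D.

Pressure head at U: ψ₁ = P₁/(ρg) = 142×1000 / (1000 × 9.81) = 14.48 m.
Velocity heads: v₁²/2g = 3.80²/19.62 = 0.736 m; v₂²/2g = 7.87²/19.62 = 3.157 m.
Total head H = z₁ + ψ₁ + v₁²/2g = 72.20 + 14.48 + 0.736 = 87.42 m.
ψ₂ = H − z₂ − v₂²/2g = 87.42 − 59.36 − 3.157 = 24.90 m.
P₂ = ρgψ₂ = 1000 × 9.81 × 24.90 ≈ 244 kPa.

P₂ ≈ 244 kPa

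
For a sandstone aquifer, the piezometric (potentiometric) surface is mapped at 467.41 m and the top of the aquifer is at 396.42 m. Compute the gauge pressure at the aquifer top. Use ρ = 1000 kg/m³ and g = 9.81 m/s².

Pressure head at the aquifer top: ψ = h − z = 467.41 − 396.42 = 70.99 m.
P = ρgψ = 1000 × 9.81 × 70.99 = 696412 Pa ≈ 696 kPa.

P ≈ 696 kPa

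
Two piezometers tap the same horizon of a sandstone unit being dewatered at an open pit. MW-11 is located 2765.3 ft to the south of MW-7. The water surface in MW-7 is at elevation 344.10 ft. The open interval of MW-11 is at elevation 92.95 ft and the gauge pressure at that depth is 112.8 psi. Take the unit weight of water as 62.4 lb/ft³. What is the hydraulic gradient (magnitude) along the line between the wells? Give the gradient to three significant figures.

Total head at MW-7: h = 344.10 ft (water level in the piezometer is the total head).
Pressure head at MW-11: ψ = 144·P/γ = 144 × 112.8 / 62.4 = 260.31 ft.
Total head at MW-11: h = z + ψ = 92.95 + 260.31 = 353.26 ft.
Head difference: h(MW-7) − h(MW-11) = 344.10 − 353.26 = -9.16 ft.
Hydraulic gradient: i = |Δh| / L = 9.16 / 2765.3 = 0.00331.

i ≈ 0.00331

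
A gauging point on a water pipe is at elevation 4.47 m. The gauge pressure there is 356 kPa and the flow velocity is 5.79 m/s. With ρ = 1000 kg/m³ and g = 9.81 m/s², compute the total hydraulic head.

h ≈ 42.47 m

Pressure head ψ = P/(ρg) = 356×1000 / (1000 × 9.81) = 36.29 m.
Velocity head = v²/(2g) = 5.79² / (2 × 9.81) = 1.709 m.
h = z + ψ + v²/(2g) = 4.47 + 36.29 + 1.709 = 42.47 m.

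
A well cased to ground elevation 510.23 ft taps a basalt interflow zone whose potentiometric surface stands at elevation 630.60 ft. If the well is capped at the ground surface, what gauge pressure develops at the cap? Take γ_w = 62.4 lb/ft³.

P ≈ 52.2 psi

Head above the cap: Δh = 630.60 − 510.23 = 120.37 ft.
P = γΔh/144 = 62.4 × 120.37 / 144 = 52.2 psi.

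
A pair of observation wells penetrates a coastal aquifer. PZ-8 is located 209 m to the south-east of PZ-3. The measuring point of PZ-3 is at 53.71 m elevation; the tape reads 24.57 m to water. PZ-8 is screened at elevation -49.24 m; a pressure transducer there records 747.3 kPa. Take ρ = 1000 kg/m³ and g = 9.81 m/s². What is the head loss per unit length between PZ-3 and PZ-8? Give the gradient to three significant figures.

Total head at PZ-3: h = 53.71 − 24.57 = 29.14 m.
Pressure head at PZ-8: ψ = P/(ρg) = 747.3×1000 / (1000 × 9.81) = 76.18 m.
Total head at PZ-8: h = z + ψ = -49.24 + 76.18 = 26.94 m.
Head difference: h(PZ-3) − h(PZ-8) = 29.14 − 26.94 = 2.20 m.
Hydraulic gradient: i = |Δh| / L = 2.20 / 209 = 0.0105.

i ≈ 0.0105 m/m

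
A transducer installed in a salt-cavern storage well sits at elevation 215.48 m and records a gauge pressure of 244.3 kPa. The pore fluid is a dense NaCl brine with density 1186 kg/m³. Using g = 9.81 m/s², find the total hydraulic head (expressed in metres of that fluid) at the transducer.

h ≈ 236.48 m

ψ = P/(ρg) = 244.3×1000 / (1186 × 9.81) = 21.00 m.
h = z + ψ = 215.48 + 21.00 = 236.48 m.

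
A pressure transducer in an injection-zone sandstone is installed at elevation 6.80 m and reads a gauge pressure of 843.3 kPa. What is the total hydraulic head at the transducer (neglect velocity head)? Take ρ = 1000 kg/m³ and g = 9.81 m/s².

h ≈ 92.76 m

ψ = P/(ρg) = 843.3×1000 / (1000 × 9.81) = 85.96 m.
h = z + ψ = 6.80 + 85.96 = 92.76 m.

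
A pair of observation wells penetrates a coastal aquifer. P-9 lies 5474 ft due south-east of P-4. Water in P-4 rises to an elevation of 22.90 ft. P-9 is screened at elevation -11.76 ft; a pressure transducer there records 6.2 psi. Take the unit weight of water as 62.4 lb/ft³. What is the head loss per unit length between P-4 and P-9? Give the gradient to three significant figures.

Total head at P-4: h = 22.90 ft (water level in the piezometer is the total head).
Pressure head at P-9: ψ = 144·P/γ = 144 × 6.2 / 62.4 = 14.31 ft.
Total head at P-9: h = z + ψ = -11.76 + 14.31 = 2.55 ft.
Head difference: h(P-4) − h(P-9) = 22.90 − 2.55 = 20.35 ft.
Hydraulic gradient: i = |Δh| / L = 20.35 / 5474 = 0.00372.

i ≈ 0.00372 ft/ft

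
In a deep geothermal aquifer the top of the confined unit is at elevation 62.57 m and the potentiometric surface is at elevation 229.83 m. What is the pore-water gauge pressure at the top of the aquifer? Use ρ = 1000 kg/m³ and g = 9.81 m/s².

Pressure head at the aquifer top: ψ = h − z = 229.83 − 62.57 = 167.26 m.
P = ρgψ = 1000 × 9.81 × 167.26 = 1640821 Pa ≈ 1640 kPa.

P ≈ 1640 kPa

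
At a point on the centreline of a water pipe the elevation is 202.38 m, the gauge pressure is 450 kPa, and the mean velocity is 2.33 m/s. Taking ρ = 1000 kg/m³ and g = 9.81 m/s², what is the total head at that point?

h ≈ 248.53 m

Pressure head ψ = P/(ρg) = 450×1000 / (1000 × 9.81) = 45.87 m.
Velocity head = v²/(2g) = 2.33² / (2 × 9.81) = 0.277 m.
h = z + ψ + v²/(2g) = 202.38 + 45.87 + 0.277 = 248.53 m.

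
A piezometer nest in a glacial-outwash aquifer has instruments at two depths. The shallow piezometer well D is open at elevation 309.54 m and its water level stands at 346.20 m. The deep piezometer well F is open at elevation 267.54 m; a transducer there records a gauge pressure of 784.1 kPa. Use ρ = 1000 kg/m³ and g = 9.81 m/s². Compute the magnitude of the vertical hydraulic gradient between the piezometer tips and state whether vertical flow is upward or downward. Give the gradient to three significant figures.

Total head at well D: h = 346.20 m (water level in the standpipe).
Pressure head at well F: ψ = P/(ρg) = 784.1×1000 / (1000 × 9.81) = 79.93 m.
Total head at well F: h = z + ψ = 267.54 + 79.93 = 347.47 m.
Δh = h(well D) − h(well F) = 346.20 − 347.47 = -1.27 m.
Vertical separation Δz = 309.54 − 267.54 = 42.00 m.
|i_v| = |Δh| / Δz = 1.27 / 42.00 = 0.0302.
Head is higher in the deep piezometer, so vertical flow is upward (discharge condition).

|i_v| ≈ 0.0302; vertical flow is upward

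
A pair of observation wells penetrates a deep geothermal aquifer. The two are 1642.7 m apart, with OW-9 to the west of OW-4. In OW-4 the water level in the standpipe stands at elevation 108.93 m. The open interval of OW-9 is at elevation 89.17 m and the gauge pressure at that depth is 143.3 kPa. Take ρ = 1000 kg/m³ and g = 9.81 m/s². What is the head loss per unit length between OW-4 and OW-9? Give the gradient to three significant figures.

i ≈ 0.00314 m/m

Total head at OW-4: h = 108.93 m (water level in the piezometer is the total head).
Pressure head at OW-9: ψ = P/(ρg) = 143.3×1000 / (1000 × 9.81) = 14.61 m.
Total head at OW-9: h = z + ψ = 89.17 + 14.61 = 103.78 m.
Head difference: h(OW-4) − h(OW-9) = 108.93 − 103.78 = 5.15 m.
Hydraulic gradient: i = |Δh| / L = 5.15 / 1642.7 = 0.00314.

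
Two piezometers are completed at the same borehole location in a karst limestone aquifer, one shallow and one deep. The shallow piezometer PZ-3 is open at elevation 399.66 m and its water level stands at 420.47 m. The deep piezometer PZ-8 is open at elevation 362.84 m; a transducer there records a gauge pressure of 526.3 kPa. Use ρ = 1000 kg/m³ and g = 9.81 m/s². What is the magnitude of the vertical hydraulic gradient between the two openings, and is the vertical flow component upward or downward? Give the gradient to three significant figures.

|i_v| ≈ 0.108; vertical flow is downward

Total head at PZ-3: h = 420.47 m (water level in the standpipe).
Pressure head at PZ-8: ψ = P/(ρg) = 526.3×1000 / (1000 × 9.81) = 53.65 m.
Total head at PZ-8: h = z + ψ = 362.84 + 53.65 = 416.49 m.
Δh = h(PZ-3) − h(PZ-8) = 420.47 − 416.49 = 3.98 m.
Vertical separation Δz = 399.66 − 362.84 = 36.82 m.
|i_v| = |Δh| / Δz = 3.98 / 36.82 = 0.108.
Head is higher in the shallow piezometer, so vertical flow is downward (recharge condition).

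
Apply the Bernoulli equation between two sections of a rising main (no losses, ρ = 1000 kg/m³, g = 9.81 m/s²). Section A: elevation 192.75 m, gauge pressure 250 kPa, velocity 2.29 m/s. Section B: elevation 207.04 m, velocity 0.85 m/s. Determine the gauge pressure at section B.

P₂ ≈ 112 kPa

Pressure head at A: ψ₁ = P₁/(ρg) = 250×1000 / (1000 × 9.81) = 25.48 m.
Velocity heads: v₁²/2g = 2.29²/19.62 = 0.267 m; v₂²/2g = 0.85²/19.62 = 0.037 m.
Total head H = z₁ + ψ₁ + v₁²/2g = 192.75 + 25.48 + 0.267 = 218.50 m.
ψ₂ = H − z₂ − v₂²/2g = 218.50 − 207.04 − 0.037 = 11.42 m.
P₂ = ρgψ₂ = 1000 × 9.81 × 11.42 ≈ 112 kPa.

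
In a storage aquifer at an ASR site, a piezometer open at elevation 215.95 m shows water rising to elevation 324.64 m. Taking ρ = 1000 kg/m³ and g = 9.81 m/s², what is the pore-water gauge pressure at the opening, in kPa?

Pressure head ψ = h − z = 324.64 − 215.95 = 108.69 m.
P = ρgψ = 1000 × 9.81 × 108.69 = 1066249 Pa ≈ 1070 kPa.

P ≈ 1070 kPa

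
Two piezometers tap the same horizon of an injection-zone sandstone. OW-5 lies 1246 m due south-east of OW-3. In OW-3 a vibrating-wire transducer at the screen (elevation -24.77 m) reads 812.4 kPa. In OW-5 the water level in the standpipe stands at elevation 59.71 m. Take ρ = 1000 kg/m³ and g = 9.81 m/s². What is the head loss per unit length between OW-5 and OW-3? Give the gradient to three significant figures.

i ≈ 0.00134 m/m

Pressure head at OW-3: ψ = P/(ρg) = 812.4×1000 / (1000 × 9.81) = 82.81 m.
Total head at OW-3: h = z + ψ = -24.77 + 82.81 = 58.04 m.
Total head at OW-5: h = 59.71 m (water level in the piezometer is the total head).
Head difference: h(OW-3) − h(OW-5) = 58.04 − 59.71 = -1.67 m.
Hydraulic gradient: i = |Δh| / L = 1.67 / 1246 = 0.00134.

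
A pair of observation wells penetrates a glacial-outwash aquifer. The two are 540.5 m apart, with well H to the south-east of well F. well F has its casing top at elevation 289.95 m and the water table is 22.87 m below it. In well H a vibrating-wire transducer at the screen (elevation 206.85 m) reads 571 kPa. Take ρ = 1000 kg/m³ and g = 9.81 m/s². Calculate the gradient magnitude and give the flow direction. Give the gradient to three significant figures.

Total head at well F: h = 289.95 − 22.87 = 267.08 m.
Pressure head at well H: ψ = P/(ρg) = 571×1000 / (1000 × 9.81) = 58.21 m.
Total head at well H: h = z + ψ = 206.85 + 58.21 = 265.06 m.
Head difference: h(well F) − h(well H) = 267.08 − 265.06 = 2.02 m.
Hydraulic gradient: i = |Δh| / L = 2.02 / 540.5 = 0.00374.
Flow is from higher to lower head: from well F toward well H, i.e. toward the south-east.

i ≈ 0.00374; groundwater flows toward the south-east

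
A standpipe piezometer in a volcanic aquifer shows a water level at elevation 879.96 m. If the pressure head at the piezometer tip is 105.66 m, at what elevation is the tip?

z = h − ψ = 879.96 − 105.66 = 774.30 m.

z ≈ 774.30 m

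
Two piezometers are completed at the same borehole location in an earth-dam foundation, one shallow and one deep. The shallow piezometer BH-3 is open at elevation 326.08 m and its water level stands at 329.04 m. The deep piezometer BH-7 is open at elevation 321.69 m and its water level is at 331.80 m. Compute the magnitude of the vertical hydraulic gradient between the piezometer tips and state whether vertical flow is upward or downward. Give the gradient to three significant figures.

Total head at BH-3: h = 329.04 m (water level in the standpipe).
Total head at BH-7: h = 331.80 m.
Δh = h(BH-3) − h(BH-7) = 329.04 − 331.80 = -2.76 m.
Vertical separation Δz = 326.08 − 321.69 = 4.39 m.
|i_v| = |Δh| / Δz = 2.76 / 4.39 = 0.629.
Head is higher in the deep piezometer, so vertical flow is upward (discharge condition).

|i_v| ≈ 0.629; vertical flow is upward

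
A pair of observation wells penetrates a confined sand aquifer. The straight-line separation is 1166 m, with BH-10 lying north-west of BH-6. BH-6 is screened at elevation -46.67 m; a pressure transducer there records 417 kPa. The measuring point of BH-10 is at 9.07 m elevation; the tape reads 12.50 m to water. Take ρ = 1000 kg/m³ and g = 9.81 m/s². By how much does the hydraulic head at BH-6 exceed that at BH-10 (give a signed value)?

Δh ≈ -0.73 m

Pressure head at BH-6: ψ = P/(ρg) = 417×1000 / (1000 × 9.81) = 42.51 m.
Total head at BH-6: h = z + ψ = -46.67 + 42.51 = -4.16 m.
Total head at BH-10: h = 9.07 − 12.50 = -3.43 m.
Head difference: h(BH-6) − h(BH-10) = -4.16 − (-3.43) = -0.73 m.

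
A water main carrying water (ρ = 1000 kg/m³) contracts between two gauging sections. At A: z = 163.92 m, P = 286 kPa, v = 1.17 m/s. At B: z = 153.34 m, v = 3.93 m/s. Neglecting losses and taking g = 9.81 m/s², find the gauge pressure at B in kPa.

P₂ ≈ 383 kPa

Pressure head at A: ψ₁ = P₁/(ρg) = 286×1000 / (1000 × 9.81) = 29.15 m.
Velocity heads: v₁²/2g = 1.17²/19.62 = 0.070 m; v₂²/2g = 3.93²/19.62 = 0.787 m.
Total head H = z₁ + ψ₁ + v₁²/2g = 163.92 + 29.15 + 0.070 = 193.14 m.
ψ₂ = H − z₂ − v₂²/2g = 193.14 − 153.34 − 0.787 = 39.01 m.
P₂ = ρgψ₂ = 1000 × 9.81 × 39.01 ≈ 383 kPa.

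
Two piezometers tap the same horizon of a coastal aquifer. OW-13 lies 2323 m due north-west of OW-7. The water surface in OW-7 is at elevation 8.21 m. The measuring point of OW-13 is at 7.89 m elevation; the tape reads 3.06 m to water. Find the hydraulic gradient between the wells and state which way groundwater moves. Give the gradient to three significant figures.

Total head at OW-7: h = 8.21 m (water level in the piezometer is the total head).
Total head at OW-13: h = 7.89 − 3.06 = 4.83 m.
Head difference: h(OW-7) − h(OW-13) = 8.21 − 4.83 = 3.38 m.
Hydraulic gradient: i = |Δh| / L = 3.38 / 2323 = 0.00146.
Flow is from higher to lower head: from OW-7 toward OW-13, i.e. toward the north-west.

i ≈ 0.00146; groundwater flows toward the north-west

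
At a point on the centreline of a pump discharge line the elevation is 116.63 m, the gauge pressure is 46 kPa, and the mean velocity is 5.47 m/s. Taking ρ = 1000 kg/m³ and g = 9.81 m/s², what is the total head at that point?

Pressure head ψ = P/(ρg) = 46×1000 / (1000 × 9.81) = 4.69 m.
Velocity head = v²/(2g) = 5.47² / (2 × 9.81) = 1.525 m.
h = z + ψ + v²/(2g) = 116.63 + 4.69 + 1.525 = 122.84 m.

h ≈ 122.84 m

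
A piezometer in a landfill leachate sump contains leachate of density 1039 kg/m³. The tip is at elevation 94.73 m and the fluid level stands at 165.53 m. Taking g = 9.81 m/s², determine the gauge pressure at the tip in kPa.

P ≈ 722 kPa

Pressure head ψ = h − z = 165.53 − 94.73 = 70.80 m.
P = ρgψ = 1039 × 9.81 × 70.80 = 721635 Pa ≈ 722 kPa.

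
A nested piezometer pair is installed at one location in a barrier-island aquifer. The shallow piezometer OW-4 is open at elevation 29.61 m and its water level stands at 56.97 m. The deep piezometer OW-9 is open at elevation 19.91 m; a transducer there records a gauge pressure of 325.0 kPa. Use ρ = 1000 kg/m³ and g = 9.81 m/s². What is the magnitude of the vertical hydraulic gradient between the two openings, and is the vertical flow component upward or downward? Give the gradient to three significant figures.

|i_v| ≈ 0.405; vertical flow is downward

Total head at OW-4: h = 56.97 m (water level in the standpipe).
Pressure head at OW-9: ψ = P/(ρg) = 325.0×1000 / (1000 × 9.81) = 33.13 m.
Total head at OW-9: h = z + ψ = 19.91 + 33.13 = 53.04 m.
Δh = h(OW-4) − h(OW-9) = 56.97 − 53.04 = 3.93 m.
Vertical separation Δz = 29.61 − 19.91 = 9.70 m.
|i_v| = |Δh| / Δz = 3.93 / 9.70 = 0.405.
Head is higher in the shallow piezometer, so vertical flow is downward (recharge condition).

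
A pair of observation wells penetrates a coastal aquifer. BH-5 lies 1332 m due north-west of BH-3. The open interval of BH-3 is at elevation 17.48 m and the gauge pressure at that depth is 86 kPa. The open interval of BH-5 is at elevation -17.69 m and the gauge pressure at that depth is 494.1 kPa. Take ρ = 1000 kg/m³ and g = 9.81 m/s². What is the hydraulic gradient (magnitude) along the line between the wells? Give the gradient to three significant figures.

Pressure head at BH-3: ψ = P/(ρg) = 86×1000 / (1000 × 9.81) = 8.77 m.
Total head at BH-3: h = z + ψ = 17.48 + 8.77 = 26.25 m.
Pressure head at BH-5: ψ = P/(ρg) = 494.1×1000 / (1000 × 9.81) = 50.37 m.
Total head at BH-5: h = z + ψ = -17.69 + 50.37 = 32.68 m.
Head difference: h(BH-3) − h(BH-5) = 26.25 − 32.68 = -6.43 m.
Hydraulic gradient: i = |Δh| / L = 6.43 / 1332 = 0.00483.

i ≈ 0.00483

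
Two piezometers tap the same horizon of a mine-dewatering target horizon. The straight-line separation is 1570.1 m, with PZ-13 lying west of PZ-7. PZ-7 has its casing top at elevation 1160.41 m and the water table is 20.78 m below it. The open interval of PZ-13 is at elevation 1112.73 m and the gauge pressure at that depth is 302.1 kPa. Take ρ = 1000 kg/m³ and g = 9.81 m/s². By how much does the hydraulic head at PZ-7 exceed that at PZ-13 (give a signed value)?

Total head at PZ-7: h = 1160.41 − 20.78 = 1139.63 m.
Pressure head at PZ-13: ψ = P/(ρg) = 302.1×1000 / (1000 × 9.81) = 30.80 m.
Total head at PZ-13: h = z + ψ = 1112.73 + 30.80 = 1143.53 m.
Head difference: h(PZ-7) − h(PZ-13) = 1139.63 − 1143.53 = -3.90 m.

Δh ≈ -3.90 m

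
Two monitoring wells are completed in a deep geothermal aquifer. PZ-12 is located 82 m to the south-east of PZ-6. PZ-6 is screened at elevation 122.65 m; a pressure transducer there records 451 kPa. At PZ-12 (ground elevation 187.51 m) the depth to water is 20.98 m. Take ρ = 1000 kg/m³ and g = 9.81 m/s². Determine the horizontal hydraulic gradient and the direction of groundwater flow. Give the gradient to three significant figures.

i ≈ 0.0255; groundwater flows toward the south-east

Pressure head at PZ-6: ψ = P/(ρg) = 451×1000 / (1000 × 9.81) = 45.97 m.
Total head at PZ-6: h = z + ψ = 122.65 + 45.97 = 168.62 m.
Total head at PZ-12: h = 187.51 − 20.98 = 166.53 m.
Head difference: h(PZ-6) − h(PZ-12) = 168.62 − 166.53 = 2.09 m.
Hydraulic gradient: i = |Δh| / L = 2.09 / 82 = 0.0255.
Flow is from higher to lower head: from PZ-6 toward PZ-12, i.e. toward the south-east.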